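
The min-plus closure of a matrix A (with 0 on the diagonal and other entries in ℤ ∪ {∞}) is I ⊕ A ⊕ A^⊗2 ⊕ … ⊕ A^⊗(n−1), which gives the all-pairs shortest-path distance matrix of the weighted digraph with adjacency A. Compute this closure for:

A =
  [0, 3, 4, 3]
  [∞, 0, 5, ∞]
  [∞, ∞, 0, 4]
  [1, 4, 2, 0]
Closure =
  [0, 3, 4, 3]
  [10, 0, 5, 9]
  [5, 8, 0, 4]
  [1, 4, 2, 0]

This is the Floyd-Warshall all-pairs shortest-path computation. For each intermediate vertex k = 0, 1, …, 3, update dist[i][j] ← min(dist[i][j], dist[i][k] + dist[k][j]). The final matrix gives, for each (i, j), the minimum total weight of any directed path from i to j (possibly empty when i = j).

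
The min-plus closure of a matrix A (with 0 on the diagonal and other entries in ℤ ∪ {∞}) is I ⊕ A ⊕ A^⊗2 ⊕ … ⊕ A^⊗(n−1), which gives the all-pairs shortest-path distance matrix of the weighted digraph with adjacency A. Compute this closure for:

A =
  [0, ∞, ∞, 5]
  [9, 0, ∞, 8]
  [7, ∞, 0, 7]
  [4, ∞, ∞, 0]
Closure =
  [0, ∞, ∞, 5]
  [9, 0, ∞, 8]
  [7, ∞, 0, 7]
  [4, ∞, ∞, 0]

This is the Floyd-Warshall all-pairs shortest-path computation. For each intermediate vertex k = 0, 1, …, 3, update dist[i][j] ← min(dist[i][j], dist[i][k] + dist[k][j]). The final matrix gives, for each (i, j), the minimum total weight of any directed path from i to j (possibly empty when i = j).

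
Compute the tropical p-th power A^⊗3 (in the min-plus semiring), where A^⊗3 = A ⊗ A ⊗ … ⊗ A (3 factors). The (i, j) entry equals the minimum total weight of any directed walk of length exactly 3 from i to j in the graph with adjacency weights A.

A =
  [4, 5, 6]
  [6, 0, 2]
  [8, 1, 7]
A^⊗3 =
  [11, 5, 7]
  [6, 0, 2]
  [7, 1, 3]

Each entry (A^⊗3)_ij equals the minimum over all length-3 walks i = v_0 → v_1 → … → v_3 = j of Σ_t A[v_t][v_{t+1}]. For example, for (i, j) = (0, 2) we minimise over 9 possible intermediate vertex sequences; the minimum is 7, attained along the walk 0 → 1 → 1 → 2.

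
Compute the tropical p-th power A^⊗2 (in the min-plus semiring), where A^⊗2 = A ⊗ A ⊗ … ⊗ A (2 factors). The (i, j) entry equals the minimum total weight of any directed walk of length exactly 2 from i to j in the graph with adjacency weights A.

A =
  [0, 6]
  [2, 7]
A^⊗2 =
  [0, 6]
  [2, 8]

Each entry (A^⊗2)_ij equals the minimum over all length-2 walks i = v_0 → v_1 → … → v_2 = j of Σ_t A[v_t][v_{t+1}]. For example, for (i, j) = (0, 1) we minimise over 2 possible intermediate vertex sequences; the minimum is 6, attained along the walk 0 → 0 → 1.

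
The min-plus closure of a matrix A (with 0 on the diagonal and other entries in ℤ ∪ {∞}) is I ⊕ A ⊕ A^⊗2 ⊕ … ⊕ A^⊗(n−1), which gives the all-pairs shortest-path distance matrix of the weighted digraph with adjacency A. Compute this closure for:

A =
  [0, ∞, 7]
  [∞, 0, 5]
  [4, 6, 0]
Closure =
  [0, 13, 7]
  [9, 0, 5]
  [4, 6, 0]

This is the Floyd-Warshall all-pairs shortest-path computation. For each intermediate vertex k = 0, 1, …, 2, update dist[i][j] ← min(dist[i][j], dist[i][k] + dist[k][j]). The final matrix gives, for each (i, j), the minimum total weight of any directed path from i to j (possibly empty when i = j).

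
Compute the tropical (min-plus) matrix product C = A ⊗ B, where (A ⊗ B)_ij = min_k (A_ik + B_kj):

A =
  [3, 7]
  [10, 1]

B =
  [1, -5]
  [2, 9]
A ⊗ B =
  [4, -2]
  [3, 5]

Apply the min-plus product entry-by-entry:
  C[0][0] = min over k of (A[0][0] + B[0][0] = 3 + 1 = 4, A[0][1] + B[1][0] = 7 + 2 = 9) = 4 (attained at k = 0)
  C[0][1] = min over k of (A[0][0] + B[0][1] = 3 + -5 = -2, A[0][1] + B[1][1] = 7 + 9 = 16) = -2 (attained at k = 0)
  C[1][0] = min over k of (A[1][0] + B[0][0] = 10 + 1 = 11, A[1][1] + B[1][0] = 1 + 2 = 3) = 3 (attained at k = 1)
  C[1][1] = min over k of (A[1][0] + B[0][1] = 10 + -5 = 5, A[1][1] + B[1][1] = 1 + 9 = 10) = 5 (attained at k = 0)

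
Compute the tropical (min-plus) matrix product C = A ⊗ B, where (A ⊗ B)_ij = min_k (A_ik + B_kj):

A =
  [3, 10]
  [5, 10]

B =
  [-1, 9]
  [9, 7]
A ⊗ B =
  [2, 12]
  [4, 14]

Apply the min-plus product entry-by-entry:
  C[0][0] = min over k of (A[0][0] + B[0][0] = 3 + -1 = 2, A[0][1] + B[1][0] = 10 + 9 = 19) = 2 (attained at k = 0)
  C[0][1] = min over k of (A[0][0] + B[0][1] = 3 + 9 = 12, A[0][1] + B[1][1] = 10 + 7 = 17) = 12 (attained at k = 0)
  C[1][0] = min over k of (A[1][0] + B[0][0] = 5 + -1 = 4, A[1][1] + B[1][0] = 10 + 9 = 19) = 4 (attained at k = 0)
  C[1][1] = min over k of (A[1][0] + B[0][1] = 5 + 9 = 14, A[1][1] + B[1][1] = 10 + 7 = 17) = 14 (attained at k = 0)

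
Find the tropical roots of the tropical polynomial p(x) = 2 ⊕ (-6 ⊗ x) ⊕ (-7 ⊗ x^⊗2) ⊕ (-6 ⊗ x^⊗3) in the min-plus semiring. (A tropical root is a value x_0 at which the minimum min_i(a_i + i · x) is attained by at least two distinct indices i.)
Roots: {-1, 1, 8}

Each tropical root is a break point of the lower envelope of the lines y = a_i + i · x (there are 4 lines, with slopes 0, 1, ..., 3). Only the lines that attain the minimum somewhere contribute to roots; other lines are dominated. Here the surviving (envelope) indices are i = 3, i = 2, i = 1, i = 0.
Intersections between consecutive envelope lines give the roots: for adjacent envelope indices i < j the intersection is x = (a_i − a_j) / (j − i). Reading off the sorted break points: {-1, 1, 8}.
Verification: at each break x_0, at least two indices attain the minimum of min_i(a_i + i · x_0).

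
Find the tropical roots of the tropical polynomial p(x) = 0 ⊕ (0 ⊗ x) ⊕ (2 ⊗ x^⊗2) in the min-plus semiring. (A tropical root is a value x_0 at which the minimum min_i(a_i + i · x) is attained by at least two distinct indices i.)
Roots: {-2, 0}

Each tropical root is a break point of the lower envelope of the lines y = a_i + i · x (there are 3 lines, with slopes 0, 1, ..., 2). Only the lines that attain the minimum somewhere contribute to roots; other lines are dominated. Here the surviving (envelope) indices are i = 2, i = 1, i = 0.
Intersections between consecutive envelope lines give the roots: for adjacent envelope indices i < j the intersection is x = (a_i − a_j) / (j − i). Reading off the sorted break points: {-2, 0}.
Verification: at each break x_0, at least two indices attain the minimum of min_i(a_i + i · x_0).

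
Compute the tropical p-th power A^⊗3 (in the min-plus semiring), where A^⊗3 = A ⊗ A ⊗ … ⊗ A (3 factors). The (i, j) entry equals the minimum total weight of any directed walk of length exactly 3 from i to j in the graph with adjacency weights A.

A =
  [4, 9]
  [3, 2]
A^⊗3 =
  [12, 13]
  [7, 6]

Each entry (A^⊗3)_ij equals the minimum over all length-3 walks i = v_0 → v_1 → … → v_3 = j of Σ_t A[v_t][v_{t+1}]. For example, for (i, j) = (0, 1) we minimise over 4 possible intermediate vertex sequences; the minimum is 13, attained along the walk 0 → 1 → 1 → 1.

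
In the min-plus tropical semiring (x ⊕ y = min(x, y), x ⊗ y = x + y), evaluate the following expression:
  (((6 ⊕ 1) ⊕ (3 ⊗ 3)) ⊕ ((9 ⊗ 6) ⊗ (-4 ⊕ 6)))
(((6 ⊕ 1) ⊕ (3 ⊗ 3)) ⊕ ((9 ⊗ 6) ⊗ (-4 ⊕ 6))) = 1

Expand innermost to outermost. Recall ⊕ takes the minimum of its arguments and ⊗ takes their sum. Working out the expression (((6 ⊕ 1) ⊕ (3 ⊗ 3)) ⊕ ((9 ⊗ 6) ⊗ (-4 ⊕ 6))) gives 1.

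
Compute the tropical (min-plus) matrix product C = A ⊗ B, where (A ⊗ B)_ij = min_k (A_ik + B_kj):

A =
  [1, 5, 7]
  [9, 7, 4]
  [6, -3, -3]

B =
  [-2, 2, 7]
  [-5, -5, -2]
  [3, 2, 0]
A ⊗ B =
  [-1, 0, 3]
  [2, 2, 4]
  [-8, -8, -5]

Apply the min-plus product entry-by-entry:
  C[0][0] = min over k of (A[0][0] + B[0][0] = 1 + -2 = -1, A[0][1] + B[1][0] = 5 + -5 = 0, A[0][2] + B[2][0] = 7 + 3 = 10) = -1 (attained at k = 0)
  C[0][1] = min over k of (A[0][0] + B[0][1] = 1 + 2 = 3, A[0][1] + B[1][1] = 5 + -5 = 0, A[0][2] + B[2][1] = 7 + 2 = 9) = 0 (attained at k = 1)
  C[0][2] = min over k of (A[0][0] + B[0][2] = 1 + 7 = 8, A[0][1] + B[1][2] = 5 + -2 = 3, A[0][2] + B[2][2] = 7 + 0 = 7) = 3 (attained at k = 1)
  C[1][0] = min over k of (A[1][0] + B[0][0] = 9 + -2 = 7, A[1][1] + B[1][0] = 7 + -5 = 2, A[1][2] + B[2][0] = 4 + 3 = 7) = 2 (attained at k = 1)
  C[1][1] = min over k of (A[1][0] + B[0][1] = 9 + 2 = 11, A[1][1] + B[1][1] = 7 + -5 = 2, A[1][2] + B[2][1] = 4 + 2 = 6) = 2 (attained at k = 1)
  C[1][2] = min over k of (A[1][0] + B[0][2] = 9 + 7 = 16, A[1][1] + B[1][2] = 7 + -2 = 5, A[1][2] + B[2][2] = 4 + 0 = 4) = 4 (attained at k = 2)
  C[2][0] = min over k of (A[2][0] + B[0][0] = 6 + -2 = 4, A[2][1] + B[1][0] = -3 + -5 = -8, A[2][2] + B[2][0] = -3 + 3 = 0) = -8 (attained at k = 1)
  C[2][1] = min over k of (A[2][0] + B[0][1] = 6 + 2 = 8, A[2][1] + B[1][1] = -3 + -5 = -8, A[2][2] + B[2][1] = -3 + 2 = -1) = -8 (attained at k = 1)
  C[2][2] = min over k of (A[2][0] + B[0][2] = 6 + 7 = 13, A[2][1] + B[1][2] = -3 + -2 = -5, A[2][2] + B[2][2] = -3 + 0 = -3) = -5 (attained at k = 1)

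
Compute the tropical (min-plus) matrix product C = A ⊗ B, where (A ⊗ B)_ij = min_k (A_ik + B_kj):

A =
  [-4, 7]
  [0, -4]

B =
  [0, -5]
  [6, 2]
A ⊗ B =
  [-4, -9]
  [0, -5]

Apply the min-plus product entry-by-entry:
  C[0][0] = min over k of (A[0][0] + B[0][0] = -4 + 0 = -4, A[0][1] + B[1][0] = 7 + 6 = 13) = -4 (attained at k = 0)
  C[0][1] = min over k of (A[0][0] + B[0][1] = -4 + -5 = -9, A[0][1] + B[1][1] = 7 + 2 = 9) = -9 (attained at k = 0)
  C[1][0] = min over k of (A[1][0] + B[0][0] = 0 + 0 = 0, A[1][1] + B[1][0] = -4 + 6 = 2) = 0 (attained at k = 0)
  C[1][1] = min over k of (A[1][0] + B[0][1] = 0 + -5 = -5, A[1][1] + B[1][1] = -4 + 2 = -2) = -5 (attained at k = 0)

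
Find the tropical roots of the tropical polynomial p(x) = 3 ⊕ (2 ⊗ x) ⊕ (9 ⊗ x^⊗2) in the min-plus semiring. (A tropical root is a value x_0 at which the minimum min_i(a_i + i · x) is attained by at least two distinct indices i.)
Roots: {-7, 1}

Each tropical root is a break point of the lower envelope of the lines y = a_i + i · x (there are 3 lines, with slopes 0, 1, ..., 2). Only the lines that attain the minimum somewhere contribute to roots; other lines are dominated. Here the surviving (envelope) indices are i = 2, i = 1, i = 0.
Intersections between consecutive envelope lines give the roots: for adjacent envelope indices i < j the intersection is x = (a_i − a_j) / (j − i). Reading off the sorted break points: {-7, 1}.
Verification: at each break x_0, at least two indices attain the minimum of min_i(a_i + i · x_0).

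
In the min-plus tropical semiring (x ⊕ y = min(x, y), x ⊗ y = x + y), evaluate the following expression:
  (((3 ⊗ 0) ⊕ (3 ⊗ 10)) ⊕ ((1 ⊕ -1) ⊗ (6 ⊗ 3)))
(((3 ⊗ 0) ⊕ (3 ⊗ 10)) ⊕ ((1 ⊕ -1) ⊗ (6 ⊗ 3))) = 3

Expand innermost to outermost. Recall ⊕ takes the minimum of its arguments and ⊗ takes their sum. Working out the expression (((3 ⊗ 0) ⊕ (3 ⊗ 10)) ⊕ ((1 ⊕ -1) ⊗ (6 ⊗ 3))) gives 3.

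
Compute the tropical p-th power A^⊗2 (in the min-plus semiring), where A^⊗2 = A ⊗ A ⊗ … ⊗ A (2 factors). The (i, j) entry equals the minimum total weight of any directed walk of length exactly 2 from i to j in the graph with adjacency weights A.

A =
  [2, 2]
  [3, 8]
A^⊗2 =
  [4, 4]
  [5, 5]

Each entry (A^⊗2)_ij equals the minimum over all length-2 walks i = v_0 → v_1 → … → v_2 = j of Σ_t A[v_t][v_{t+1}]. For example, for (i, j) = (0, 1) we minimise over 2 possible intermediate vertex sequences; the minimum is 4, attained along the walk 0 → 0 → 1.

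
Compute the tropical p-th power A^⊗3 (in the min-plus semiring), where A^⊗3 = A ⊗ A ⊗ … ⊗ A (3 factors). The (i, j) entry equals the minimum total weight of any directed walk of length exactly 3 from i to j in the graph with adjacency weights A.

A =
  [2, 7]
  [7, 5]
A^⊗3 =
  [6, 11]
  [11, 15]

Each entry (A^⊗3)_ij equals the minimum over all length-3 walks i = v_0 → v_1 → … → v_3 = j of Σ_t A[v_t][v_{t+1}]. For example, for (i, j) = (0, 1) we minimise over 4 possible intermediate vertex sequences; the minimum is 11, attained along the walk 0 → 0 → 0 → 1.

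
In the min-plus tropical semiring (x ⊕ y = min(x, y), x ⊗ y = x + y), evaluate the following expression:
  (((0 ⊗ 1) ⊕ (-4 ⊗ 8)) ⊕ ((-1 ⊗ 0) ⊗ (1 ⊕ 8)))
(((0 ⊗ 1) ⊕ (-4 ⊗ 8)) ⊕ ((-1 ⊗ 0) ⊗ (1 ⊕ 8))) = 0

Expand innermost to outermost. Recall ⊕ takes the minimum of its arguments and ⊗ takes their sum. Working out the expression (((0 ⊗ 1) ⊕ (-4 ⊗ 8)) ⊕ ((-1 ⊗ 0) ⊗ (1 ⊕ 8))) gives 0.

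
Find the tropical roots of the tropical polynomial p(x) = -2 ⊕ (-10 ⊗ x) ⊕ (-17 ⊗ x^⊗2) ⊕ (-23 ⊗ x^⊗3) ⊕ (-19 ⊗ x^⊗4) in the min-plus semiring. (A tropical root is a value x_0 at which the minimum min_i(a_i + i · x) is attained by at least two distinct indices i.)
Roots: {-4, 6, 7, 8}

Each tropical root is a break point of the lower envelope of the lines y = a_i + i · x (there are 5 lines, with slopes 0, 1, ..., 4). Only the lines that attain the minimum somewhere contribute to roots; other lines are dominated. Here the surviving (envelope) indices are i = 4, i = 3, i = 2, i = 1, i = 0.
Intersections between consecutive envelope lines give the roots: for adjacent envelope indices i < j the intersection is x = (a_i − a_j) / (j − i). Reading off the sorted break points: {-4, 6, 7, 8}.
Verification: at each break x_0, at least two indices attain the minimum of min_i(a_i + i · x_0).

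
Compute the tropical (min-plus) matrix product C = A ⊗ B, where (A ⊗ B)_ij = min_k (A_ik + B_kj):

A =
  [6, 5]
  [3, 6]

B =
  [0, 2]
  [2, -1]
A ⊗ B =
  [6, 4]
  [3, 5]

Apply the min-plus product entry-by-entry:
  C[0][0] = min over k of (A[0][0] + B[0][0] = 6 + 0 = 6, A[0][1] + B[1][0] = 5 + 2 = 7) = 6 (attained at k = 0)
  C[0][1] = min over k of (A[0][0] + B[0][1] = 6 + 2 = 8, A[0][1] + B[1][1] = 5 + -1 = 4) = 4 (attained at k = 1)
  C[1][0] = min over k of (A[1][0] + B[0][0] = 3 + 0 = 3, A[1][1] + B[1][0] = 6 + 2 = 8) = 3 (attained at k = 0)
  C[1][1] = min over k of (A[1][0] + B[0][1] = 3 + 2 = 5, A[1][1] + B[1][1] = 6 + -1 = 5) = 5 (attained at k = 0)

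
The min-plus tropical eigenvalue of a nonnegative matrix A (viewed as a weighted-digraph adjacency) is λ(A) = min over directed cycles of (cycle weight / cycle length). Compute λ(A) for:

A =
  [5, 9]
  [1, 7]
λ(A) = 5

Enumerate directed cycles and compute their means (weight / length). Sample:
  cycle 0 → 0: weight = 5, length = 1, mean = 5/1 ≈ 5.000
  cycle 1 → 1: weight = 7, length = 1, mean = 7/1 ≈ 7.000
  cycle 0 → 1 → 0: weight = 10, length = 2, mean = 10/2 ≈ 5.000
  cycle 1 → 0 → 1: weight = 10, length = 2, mean = 10/2 ≈ 5.000
Minimum mean = 5.000, attained e.g. along the cycle 0 → 0 with weight 5 and length 1. So λ(A) = 5/1 = 5.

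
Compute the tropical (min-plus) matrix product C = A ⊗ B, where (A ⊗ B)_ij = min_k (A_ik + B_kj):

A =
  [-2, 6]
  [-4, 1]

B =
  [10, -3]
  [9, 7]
A ⊗ B =
  [8, -5]
  [6, -7]

Apply the min-plus product entry-by-entry:
  C[0][0] = min over k of (A[0][0] + B[0][0] = -2 + 10 = 8, A[0][1] + B[1][0] = 6 + 9 = 15) = 8 (attained at k = 0)
  C[0][1] = min over k of (A[0][0] + B[0][1] = -2 + -3 = -5, A[0][1] + B[1][1] = 6 + 7 = 13) = -5 (attained at k = 0)
  C[1][0] = min over k of (A[1][0] + B[0][0] = -4 + 10 = 6, A[1][1] + B[1][0] = 1 + 9 = 10) = 6 (attained at k = 0)
  C[1][1] = min over k of (A[1][0] + B[0][1] = -4 + -3 = -7, A[1][1] + B[1][1] = 1 + 7 = 8) = -7 (attained at k = 0)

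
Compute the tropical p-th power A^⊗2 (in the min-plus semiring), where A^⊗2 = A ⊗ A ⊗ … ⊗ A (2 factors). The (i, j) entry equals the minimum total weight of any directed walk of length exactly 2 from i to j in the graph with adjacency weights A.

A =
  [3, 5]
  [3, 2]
A^⊗2 =
  [6, 7]
  [5, 4]

Each entry (A^⊗2)_ij equals the minimum over all length-2 walks i = v_0 → v_1 → … → v_2 = j of Σ_t A[v_t][v_{t+1}]. For example, for (i, j) = (0, 1) we minimise over 2 possible intermediate vertex sequences; the minimum is 7, attained along the walk 0 → 1 → 1.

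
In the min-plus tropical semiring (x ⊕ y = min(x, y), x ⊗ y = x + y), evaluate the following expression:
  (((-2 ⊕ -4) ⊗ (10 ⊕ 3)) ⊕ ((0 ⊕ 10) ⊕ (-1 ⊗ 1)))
(((-2 ⊕ -4) ⊗ (10 ⊕ 3)) ⊕ ((0 ⊕ 10) ⊕ (-1 ⊗ 1))) = -1

Expand innermost to outermost. Recall ⊕ takes the minimum of its arguments and ⊗ takes their sum. Working out the expression (((-2 ⊕ -4) ⊗ (10 ⊕ 3)) ⊕ ((0 ⊕ 10) ⊕ (-1 ⊗ 1))) gives -1.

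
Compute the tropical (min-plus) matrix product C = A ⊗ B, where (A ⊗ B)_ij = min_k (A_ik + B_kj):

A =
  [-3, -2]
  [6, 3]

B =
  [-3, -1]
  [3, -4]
A ⊗ B =
  [-6, -6]
  [3, -1]

Apply the min-plus product entry-by-entry:
  C[0][0] = min over k of (A[0][0] + B[0][0] = -3 + -3 = -6, A[0][1] + B[1][0] = -2 + 3 = 1) = -6 (attained at k = 0)
  C[0][1] = min over k of (A[0][0] + B[0][1] = -3 + -1 = -4, A[0][1] + B[1][1] = -2 + -4 = -6) = -6 (attained at k = 1)
  C[1][0] = min over k of (A[1][0] + B[0][0] = 6 + -3 = 3, A[1][1] + B[1][0] = 3 + 3 = 6) = 3 (attained at k = 0)
  C[1][1] = min over k of (A[1][0] + B[0][1] = 6 + -1 = 5, A[1][1] + B[1][1] = 3 + -4 = -1) = -1 (attained at k = 1)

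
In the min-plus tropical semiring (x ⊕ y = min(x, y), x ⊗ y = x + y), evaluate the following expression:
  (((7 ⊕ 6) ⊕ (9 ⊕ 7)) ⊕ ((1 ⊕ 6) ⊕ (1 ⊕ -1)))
(((7 ⊕ 6) ⊕ (9 ⊕ 7)) ⊕ ((1 ⊕ 6) ⊕ (1 ⊕ -1))) = -1

Expand innermost to outermost. Recall ⊕ takes the minimum of its arguments and ⊗ takes their sum. Working out the expression (((7 ⊕ 6) ⊕ (9 ⊕ 7)) ⊕ ((1 ⊕ 6) ⊕ (1 ⊕ -1))) gives -1.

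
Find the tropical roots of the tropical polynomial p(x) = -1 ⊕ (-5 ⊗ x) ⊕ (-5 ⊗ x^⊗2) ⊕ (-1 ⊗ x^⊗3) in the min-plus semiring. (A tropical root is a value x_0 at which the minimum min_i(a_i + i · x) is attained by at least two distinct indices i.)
Roots: {-4, 0, 4}

Each tropical root is a break point of the lower envelope of the lines y = a_i + i · x (there are 4 lines, with slopes 0, 1, ..., 3). Only the lines that attain the minimum somewhere contribute to roots; other lines are dominated. Here the surviving (envelope) indices are i = 3, i = 2, i = 1, i = 0.
Intersections between consecutive envelope lines give the roots: for adjacent envelope indices i < j the intersection is x = (a_i − a_j) / (j − i). Reading off the sorted break points: {-4, 0, 4}.
Verification: at each break x_0, at least two indices attain the minimum of min_i(a_i + i · x_0).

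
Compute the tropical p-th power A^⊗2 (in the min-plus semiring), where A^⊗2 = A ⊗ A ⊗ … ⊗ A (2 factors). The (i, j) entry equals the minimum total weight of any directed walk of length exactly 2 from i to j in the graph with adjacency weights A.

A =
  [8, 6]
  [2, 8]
A^⊗2 =
  [8, 14]
  [10, 8]

Each entry (A^⊗2)_ij equals the minimum over all length-2 walks i = v_0 → v_1 → … → v_2 = j of Σ_t A[v_t][v_{t+1}]. For example, for (i, j) = (0, 1) we minimise over 2 possible intermediate vertex sequences; the minimum is 14, attained along the walk 0 → 0 → 1.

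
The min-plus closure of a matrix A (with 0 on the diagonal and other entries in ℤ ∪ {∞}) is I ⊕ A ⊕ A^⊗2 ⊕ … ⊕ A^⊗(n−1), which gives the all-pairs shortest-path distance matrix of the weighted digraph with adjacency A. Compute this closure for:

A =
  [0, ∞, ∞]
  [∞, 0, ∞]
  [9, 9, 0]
Closure =
  [0, ∞, ∞]
  [∞, 0, ∞]
  [9, 9, 0]

This is the Floyd-Warshall all-pairs shortest-path computation. For each intermediate vertex k = 0, 1, …, 2, update dist[i][j] ← min(dist[i][j], dist[i][k] + dist[k][j]). The final matrix gives, for each (i, j), the minimum total weight of any directed path from i to j (possibly empty when i = j).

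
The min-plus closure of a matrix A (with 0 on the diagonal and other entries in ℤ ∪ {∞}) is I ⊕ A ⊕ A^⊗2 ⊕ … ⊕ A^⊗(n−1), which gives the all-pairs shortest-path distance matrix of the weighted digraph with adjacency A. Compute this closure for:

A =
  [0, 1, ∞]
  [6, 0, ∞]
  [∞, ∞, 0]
Closure =
  [0, 1, ∞]
  [6, 0, ∞]
  [∞, ∞, 0]

This is the Floyd-Warshall all-pairs shortest-path computation. For each intermediate vertex k = 0, 1, …, 2, update dist[i][j] ← min(dist[i][j], dist[i][k] + dist[k][j]). The final matrix gives, for each (i, j), the minimum total weight of any directed path from i to j (possibly empty when i = j).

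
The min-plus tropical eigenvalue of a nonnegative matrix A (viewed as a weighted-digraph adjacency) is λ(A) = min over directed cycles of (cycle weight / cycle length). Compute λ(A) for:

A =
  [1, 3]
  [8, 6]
λ(A) = 1

Enumerate directed cycles and compute their means (weight / length). Sample:
  cycle 0 → 0: weight = 1, length = 1, mean = 1/1 ≈ 1.000
  cycle 1 → 1: weight = 6, length = 1, mean = 6/1 ≈ 6.000
  cycle 0 → 1 → 0: weight = 11, length = 2, mean = 11/2 ≈ 5.500
  cycle 1 → 0 → 1: weight = 11, length = 2, mean = 11/2 ≈ 5.500
Minimum mean = 1.000, attained e.g. along the cycle 0 → 0 with weight 1 and length 1. So λ(A) = 1/1 = 1.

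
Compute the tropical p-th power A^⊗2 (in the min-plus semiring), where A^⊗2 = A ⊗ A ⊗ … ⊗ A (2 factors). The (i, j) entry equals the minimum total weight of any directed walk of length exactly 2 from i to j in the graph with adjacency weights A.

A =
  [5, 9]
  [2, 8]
A^⊗2 =
  [10, 14]
  [7, 11]

Each entry (A^⊗2)_ij equals the minimum over all length-2 walks i = v_0 → v_1 → … → v_2 = j of Σ_t A[v_t][v_{t+1}]. For example, for (i, j) = (0, 1) we minimise over 2 possible intermediate vertex sequences; the minimum is 14, attained along the walk 0 → 0 → 1.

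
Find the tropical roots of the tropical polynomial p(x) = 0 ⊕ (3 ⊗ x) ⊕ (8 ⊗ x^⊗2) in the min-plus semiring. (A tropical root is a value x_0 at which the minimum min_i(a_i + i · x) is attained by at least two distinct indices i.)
Roots: {-5, -3}

Each tropical root is a break point of the lower envelope of the lines y = a_i + i · x (there are 3 lines, with slopes 0, 1, ..., 2). Only the lines that attain the minimum somewhere contribute to roots; other lines are dominated. Here the surviving (envelope) indices are i = 2, i = 1, i = 0.
Intersections between consecutive envelope lines give the roots: for adjacent envelope indices i < j the intersection is x = (a_i − a_j) / (j − i). Reading off the sorted break points: {-5, -3}.
Verification: at each break x_0, at least two indices attain the minimum of min_i(a_i + i · x_0).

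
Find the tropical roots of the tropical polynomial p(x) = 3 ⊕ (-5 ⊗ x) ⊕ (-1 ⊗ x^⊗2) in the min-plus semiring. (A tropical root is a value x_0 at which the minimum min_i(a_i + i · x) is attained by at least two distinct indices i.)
Roots: {-4, 8}

Each tropical root is a break point of the lower envelope of the lines y = a_i + i · x (there are 3 lines, with slopes 0, 1, ..., 2). Only the lines that attain the minimum somewhere contribute to roots; other lines are dominated. Here the surviving (envelope) indices are i = 2, i = 1, i = 0.
Intersections between consecutive envelope lines give the roots: for adjacent envelope indices i < j the intersection is x = (a_i − a_j) / (j − i). Reading off the sorted break points: {-4, 8}.
Verification: at each break x_0, at least two indices attain the minimum of min_i(a_i + i · x_0).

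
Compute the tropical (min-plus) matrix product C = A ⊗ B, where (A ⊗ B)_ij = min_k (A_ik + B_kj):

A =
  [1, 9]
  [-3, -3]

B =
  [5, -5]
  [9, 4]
A ⊗ B =
  [6, -4]
  [2, -8]

Apply the min-plus product entry-by-entry:
  C[0][0] = min over k of (A[0][0] + B[0][0] = 1 + 5 = 6, A[0][1] + B[1][0] = 9 + 9 = 18) = 6 (attained at k = 0)
  C[0][1] = min over k of (A[0][0] + B[0][1] = 1 + -5 = -4, A[0][1] + B[1][1] = 9 + 4 = 13) = -4 (attained at k = 0)
  C[1][0] = min over k of (A[1][0] + B[0][0] = -3 + 5 = 2, A[1][1] + B[1][0] = -3 + 9 = 6) = 2 (attained at k = 0)
  C[1][1] = min over k of (A[1][0] + B[0][1] = -3 + -5 = -8, A[1][1] + B[1][1] = -3 + 4 = 1) = -8 (attained at k = 0)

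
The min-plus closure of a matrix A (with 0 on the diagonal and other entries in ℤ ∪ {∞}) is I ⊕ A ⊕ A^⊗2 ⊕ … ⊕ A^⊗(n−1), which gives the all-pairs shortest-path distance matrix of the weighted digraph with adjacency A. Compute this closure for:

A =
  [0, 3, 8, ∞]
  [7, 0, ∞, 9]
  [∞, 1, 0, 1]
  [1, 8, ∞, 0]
Closure =
  [0, 3, 8, 9]
  [7, 0, 15, 9]
  [2, 1, 0, 1]
  [1, 4, 9, 0]

This is the Floyd-Warshall all-pairs shortest-path computation. For each intermediate vertex k = 0, 1, …, 3, update dist[i][j] ← min(dist[i][j], dist[i][k] + dist[k][j]). The final matrix gives, for each (i, j), the minimum total weight of any directed path from i to j (possibly empty when i = j).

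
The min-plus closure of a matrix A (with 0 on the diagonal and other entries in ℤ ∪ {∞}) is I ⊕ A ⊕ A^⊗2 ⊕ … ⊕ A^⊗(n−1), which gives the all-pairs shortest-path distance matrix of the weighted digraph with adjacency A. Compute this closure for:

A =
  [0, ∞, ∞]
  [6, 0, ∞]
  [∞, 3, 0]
Closure =
  [0, ∞, ∞]
  [6, 0, ∞]
  [9, 3, 0]

This is the Floyd-Warshall all-pairs shortest-path computation. For each intermediate vertex k = 0, 1, …, 2, update dist[i][j] ← min(dist[i][j], dist[i][k] + dist[k][j]). The final matrix gives, for each (i, j), the minimum total weight of any directed path from i to j (possibly empty when i = j).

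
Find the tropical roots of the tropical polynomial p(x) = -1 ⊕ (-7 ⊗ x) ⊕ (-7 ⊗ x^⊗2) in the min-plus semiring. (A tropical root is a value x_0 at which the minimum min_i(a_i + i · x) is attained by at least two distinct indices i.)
Roots: {0, 6}

Each tropical root is a break point of the lower envelope of the lines y = a_i + i · x (there are 3 lines, with slopes 0, 1, ..., 2). Only the lines that attain the minimum somewhere contribute to roots; other lines are dominated. Here the surviving (envelope) indices are i = 2, i = 1, i = 0.
Intersections between consecutive envelope lines give the roots: for adjacent envelope indices i < j the intersection is x = (a_i − a_j) / (j − i). Reading off the sorted break points: {0, 6}.
Verification: at each break x_0, at least two indices attain the minimum of min_i(a_i + i · x_0).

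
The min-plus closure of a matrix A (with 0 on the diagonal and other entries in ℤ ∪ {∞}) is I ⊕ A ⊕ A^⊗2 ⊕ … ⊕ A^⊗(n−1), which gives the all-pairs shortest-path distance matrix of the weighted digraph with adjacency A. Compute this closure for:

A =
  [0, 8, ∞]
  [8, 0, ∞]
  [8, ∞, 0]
Closure =
  [0, 8, ∞]
  [8, 0, ∞]
  [8, 16, 0]

This is the Floyd-Warshall all-pairs shortest-path computation. For each intermediate vertex k = 0, 1, …, 2, update dist[i][j] ← min(dist[i][j], dist[i][k] + dist[k][j]). The final matrix gives, for each (i, j), the minimum total weight of any directed path from i to j (possibly empty when i = j).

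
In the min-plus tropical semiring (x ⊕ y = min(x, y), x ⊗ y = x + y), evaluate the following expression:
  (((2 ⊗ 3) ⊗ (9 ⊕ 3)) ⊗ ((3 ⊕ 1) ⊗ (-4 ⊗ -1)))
(((2 ⊗ 3) ⊗ (9 ⊕ 3)) ⊗ ((3 ⊕ 1) ⊗ (-4 ⊗ -1))) = 4

Expand innermost to outermost. Recall ⊕ takes the minimum of its arguments and ⊗ takes their sum. Working out the expression (((2 ⊗ 3) ⊗ (9 ⊕ 3)) ⊗ ((3 ⊕ 1) ⊗ (-4 ⊗ -1))) gives 4.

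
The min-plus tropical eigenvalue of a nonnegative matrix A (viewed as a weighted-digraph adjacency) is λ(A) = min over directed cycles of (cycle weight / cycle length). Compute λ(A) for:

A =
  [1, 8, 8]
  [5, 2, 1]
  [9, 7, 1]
λ(A) = 1

Enumerate directed cycles and compute their means (weight / length). Sample:
  cycle 0 → 0: weight = 1, length = 1, mean = 1/1 ≈ 1.000
  cycle 1 → 1: weight = 2, length = 1, mean = 2/1 ≈ 2.000
  cycle 2 → 2: weight = 1, length = 1, mean = 1/1 ≈ 1.000
  cycle 0 → 1 → 0: weight = 13, length = 2, mean = 13/2 ≈ 6.500
  cycle 0 → 2 → 0: weight = 17, length = 2, mean = 17/2 ≈ 8.500
  cycle 1 → 0 → 1: weight = 13, length = 2, mean = 13/2 ≈ 6.500
Minimum mean = 1.000, attained e.g. along the cycle 0 → 0 with weight 1 and length 1. So λ(A) = 1/1 = 1.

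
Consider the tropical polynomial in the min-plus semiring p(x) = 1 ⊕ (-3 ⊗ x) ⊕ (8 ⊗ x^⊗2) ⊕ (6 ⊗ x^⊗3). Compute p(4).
p(4) = 1

A tropical monomial a ⊗ x^⊗i evaluates to a + i · x. Evaluating each term at x = 4:
  Term 0 contributes 1 + 0 · 4 = 1
  Term 1 contributes -3 + 1 · 4 = 1
  Term 2 contributes 8 + 2 · 4 = 16
  Term 3 contributes 6 + 3 · 4 = 18
p(4) = ⊕ of these = min[1, 1, 16, 18] = 1.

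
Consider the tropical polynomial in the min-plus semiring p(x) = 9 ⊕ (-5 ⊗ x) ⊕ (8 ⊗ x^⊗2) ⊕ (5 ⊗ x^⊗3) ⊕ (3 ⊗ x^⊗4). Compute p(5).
p(5) = 0

A tropical monomial a ⊗ x^⊗i evaluates to a + i · x. Evaluating each term at x = 5:
  Term 0 contributes 9 + 0 · 5 = 9
  Term 1 contributes -5 + 1 · 5 = 0
  Term 2 contributes 8 + 2 · 5 = 18
  Term 3 contributes 5 + 3 · 5 = 20
  Term 4 contributes 3 + 4 · 5 = 23
p(5) = ⊕ of these = min[9, 0, 18, 20, 23] = 0.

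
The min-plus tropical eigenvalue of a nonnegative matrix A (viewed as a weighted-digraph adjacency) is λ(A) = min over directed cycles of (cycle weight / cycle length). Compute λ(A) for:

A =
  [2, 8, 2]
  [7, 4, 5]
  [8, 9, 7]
λ(A) = 2

Enumerate directed cycles and compute their means (weight / length). Sample:
  cycle 0 → 0: weight = 2, length = 1, mean = 2/1 ≈ 2.000
  cycle 1 → 1: weight = 4, length = 1, mean = 4/1 ≈ 4.000
  cycle 2 → 2: weight = 7, length = 1, mean = 7/1 ≈ 7.000
  cycle 0 → 1 → 0: weight = 15, length = 2, mean = 15/2 ≈ 7.500
  cycle 0 → 2 → 0: weight = 10, length = 2, mean = 10/2 ≈ 5.000
  cycle 1 → 0 → 1: weight = 15, length = 2, mean = 15/2 ≈ 7.500
Minimum mean = 2.000, attained e.g. along the cycle 0 → 0 with weight 2 and length 1. So λ(A) = 2/1 = 2.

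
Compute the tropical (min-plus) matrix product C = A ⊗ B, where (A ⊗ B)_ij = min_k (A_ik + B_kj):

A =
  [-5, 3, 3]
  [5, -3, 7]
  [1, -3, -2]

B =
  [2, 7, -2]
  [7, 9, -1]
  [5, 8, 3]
A ⊗ B =
  [-3, 2, -7]
  [4, 6, -4]
  [3, 6, -4]

Apply the min-plus product entry-by-entry:
  C[0][0] = min over k of (A[0][0] + B[0][0] = -5 + 2 = -3, A[0][1] + B[1][0] = 3 + 7 = 10, A[0][2] + B[2][0] = 3 + 5 = 8) = -3 (attained at k = 0)
  C[0][1] = min over k of (A[0][0] + B[0][1] = -5 + 7 = 2, A[0][1] + B[1][1] = 3 + 9 = 12, A[0][2] + B[2][1] = 3 + 8 = 11) = 2 (attained at k = 0)
  C[0][2] = min over k of (A[0][0] + B[0][2] = -5 + -2 = -7, A[0][1] + B[1][2] = 3 + -1 = 2, A[0][2] + B[2][2] = 3 + 3 = 6) = -7 (attained at k = 0)
  C[1][0] = min over k of (A[1][0] + B[0][0] = 5 + 2 = 7, A[1][1] + B[1][0] = -3 + 7 = 4, A[1][2] + B[2][0] = 7 + 5 = 12) = 4 (attained at k = 1)
  C[1][1] = min over k of (A[1][0] + B[0][1] = 5 + 7 = 12, A[1][1] + B[1][1] = -3 + 9 = 6, A[1][2] + B[2][1] = 7 + 8 = 15) = 6 (attained at k = 1)
  C[1][2] = min over k of (A[1][0] + B[0][2] = 5 + -2 = 3, A[1][1] + B[1][2] = -3 + -1 = -4, A[1][2] + B[2][2] = 7 + 3 = 10) = -4 (attained at k = 1)
  C[2][0] = min over k of (A[2][0] + B[0][0] = 1 + 2 = 3, A[2][1] + B[1][0] = -3 + 7 = 4, A[2][2] + B[2][0] = -2 + 5 = 3) = 3 (attained at k = 0)
  C[2][1] = min over k of (A[2][0] + B[0][1] = 1 + 7 = 8, A[2][1] + B[1][1] = -3 + 9 = 6, A[2][2] + B[2][1] = -2 + 8 = 6) = 6 (attained at k = 1)
  C[2][2] = min over k of (A[2][0] + B[0][2] = 1 + -2 = -1, A[2][1] + B[1][2] = -3 + -1 = -4, A[2][2] + B[2][2] = -2 + 3 = 1) = -4 (attained at k = 1)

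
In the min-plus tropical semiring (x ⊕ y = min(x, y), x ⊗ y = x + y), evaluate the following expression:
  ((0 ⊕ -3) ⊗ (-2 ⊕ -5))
((0 ⊕ -3) ⊗ (-2 ⊕ -5)) = -8

Expand innermost to outermost. Recall ⊕ takes the minimum of its arguments and ⊗ takes their sum. Working out the expression ((0 ⊕ -3) ⊗ (-2 ⊕ -5)) gives -8.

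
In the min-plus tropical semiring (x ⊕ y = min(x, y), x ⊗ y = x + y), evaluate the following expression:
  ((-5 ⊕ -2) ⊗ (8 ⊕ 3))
((-5 ⊕ -2) ⊗ (8 ⊕ 3)) = -2

Expand innermost to outermost. Recall ⊕ takes the minimum of its arguments and ⊗ takes their sum. Working out the expression ((-5 ⊕ -2) ⊗ (8 ⊕ 3)) gives -2.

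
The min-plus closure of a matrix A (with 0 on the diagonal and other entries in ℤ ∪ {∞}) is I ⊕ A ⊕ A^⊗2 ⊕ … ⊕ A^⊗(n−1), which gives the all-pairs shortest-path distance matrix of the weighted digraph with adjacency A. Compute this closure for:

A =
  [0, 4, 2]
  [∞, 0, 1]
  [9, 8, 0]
Closure =
  [0, 4, 2]
  [10, 0, 1]
  [9, 8, 0]

This is the Floyd-Warshall all-pairs shortest-path computation. For each intermediate vertex k = 0, 1, …, 2, update dist[i][j] ← min(dist[i][j], dist[i][k] + dist[k][j]). The final matrix gives, for each (i, j), the minimum total weight of any directed path from i to j (possibly empty when i = j).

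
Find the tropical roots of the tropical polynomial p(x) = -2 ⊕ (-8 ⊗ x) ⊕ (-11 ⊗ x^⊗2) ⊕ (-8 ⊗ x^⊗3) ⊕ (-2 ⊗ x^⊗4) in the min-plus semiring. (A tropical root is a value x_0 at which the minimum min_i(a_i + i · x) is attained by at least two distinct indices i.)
Roots: {-6, -3, 3, 6}

Each tropical root is a break point of the lower envelope of the lines y = a_i + i · x (there are 5 lines, with slopes 0, 1, ..., 4). Only the lines that attain the minimum somewhere contribute to roots; other lines are dominated. Here the surviving (envelope) indices are i = 4, i = 3, i = 2, i = 1, i = 0.
Intersections between consecutive envelope lines give the roots: for adjacent envelope indices i < j the intersection is x = (a_i − a_j) / (j − i). Reading off the sorted break points: {-6, -3, 3, 6}.
Verification: at each break x_0, at least two indices attain the minimum of min_i(a_i + i · x_0).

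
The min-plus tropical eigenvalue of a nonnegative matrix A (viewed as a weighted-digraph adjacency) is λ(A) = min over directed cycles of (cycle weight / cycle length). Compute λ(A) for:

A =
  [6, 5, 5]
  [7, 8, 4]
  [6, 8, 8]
λ(A) = 5

Enumerate directed cycles and compute their means (weight / length). Sample:
  cycle 0 → 0: weight = 6, length = 1, mean = 6/1 ≈ 6.000
  cycle 1 → 1: weight = 8, length = 1, mean = 8/1 ≈ 8.000
  cycle 2 → 2: weight = 8, length = 1, mean = 8/1 ≈ 8.000
  cycle 0 → 1 → 0: weight = 12, length = 2, mean = 12/2 ≈ 6.000
  cycle 0 → 2 → 0: weight = 11, length = 2, mean = 11/2 ≈ 5.500
  cycle 1 → 0 → 1: weight = 12, length = 2, mean = 12/2 ≈ 6.000
Minimum mean = 5.000, attained e.g. along the cycle 0 → 1 → 2 → 0 with weight 15 and length 3. So λ(A) = 15/3 = 5.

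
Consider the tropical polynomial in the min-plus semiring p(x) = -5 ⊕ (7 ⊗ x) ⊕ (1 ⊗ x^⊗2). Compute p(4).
p(4) = -5

A tropical monomial a ⊗ x^⊗i evaluates to a + i · x. Evaluating each term at x = 4:
  Term 0 contributes -5 + 0 · 4 = -5
  Term 1 contributes 7 + 1 · 4 = 11
  Term 2 contributes 1 + 2 · 4 = 9
p(4) = ⊕ of these = min[-5, 11, 9] = -5.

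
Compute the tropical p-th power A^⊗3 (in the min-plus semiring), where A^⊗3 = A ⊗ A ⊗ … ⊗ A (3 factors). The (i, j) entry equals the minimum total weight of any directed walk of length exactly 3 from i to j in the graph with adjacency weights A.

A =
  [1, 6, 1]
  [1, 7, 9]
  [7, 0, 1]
A^⊗3 =
  [2, 2, 3]
  [3, 2, 3]
  [2, 2, 2]

Each entry (A^⊗3)_ij equals the minimum over all length-3 walks i = v_0 → v_1 → … → v_3 = j of Σ_t A[v_t][v_{t+1}]. For example, for (i, j) = (0, 2) we minimise over 9 possible intermediate vertex sequences; the minimum is 3, attained along the walk 0 → 0 → 0 → 2.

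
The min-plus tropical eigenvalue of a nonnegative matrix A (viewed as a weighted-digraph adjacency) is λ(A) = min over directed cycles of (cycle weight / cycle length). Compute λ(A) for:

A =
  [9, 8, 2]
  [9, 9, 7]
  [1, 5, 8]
λ(A) = 3/2

Enumerate directed cycles and compute their means (weight / length). Sample:
  cycle 0 → 0: weight = 9, length = 1, mean = 9/1 ≈ 9.000
  cycle 1 → 1: weight = 9, length = 1, mean = 9/1 ≈ 9.000
  cycle 2 → 2: weight = 8, length = 1, mean = 8/1 ≈ 8.000
  cycle 0 → 1 → 0: weight = 17, length = 2, mean = 17/2 ≈ 8.500
  cycle 0 → 2 → 0: weight = 3, length = 2, mean = 3/2 ≈ 1.500
  cycle 1 → 0 → 1: weight = 17, length = 2, mean = 17/2 ≈ 8.500
Minimum mean = 1.500, attained e.g. along the cycle 0 → 2 → 0 with weight 3 and length 2. So λ(A) = 3/2 = 3/2.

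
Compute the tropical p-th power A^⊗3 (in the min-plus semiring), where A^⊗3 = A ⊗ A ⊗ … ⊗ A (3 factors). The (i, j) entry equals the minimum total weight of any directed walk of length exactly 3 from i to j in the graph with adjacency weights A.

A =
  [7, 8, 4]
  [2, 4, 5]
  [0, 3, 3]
A^⊗3 =
  [7, 10, 8]
  [6, 9, 9]
  [4, 7, 7]

Each entry (A^⊗3)_ij equals the minimum over all length-3 walks i = v_0 → v_1 → … → v_3 = j of Σ_t A[v_t][v_{t+1}]. For example, for (i, j) = (0, 2) we minimise over 9 possible intermediate vertex sequences; the minimum is 8, attained along the walk 0 → 2 → 0 → 2.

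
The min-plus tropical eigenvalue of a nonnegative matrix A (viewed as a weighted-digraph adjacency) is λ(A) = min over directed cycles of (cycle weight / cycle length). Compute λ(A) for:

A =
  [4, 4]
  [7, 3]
λ(A) = 3

Enumerate directed cycles and compute their means (weight / length). Sample:
  cycle 0 → 0: weight = 4, length = 1, mean = 4/1 ≈ 4.000
  cycle 1 → 1: weight = 3, length = 1, mean = 3/1 ≈ 3.000
  cycle 0 → 1 → 0: weight = 11, length = 2, mean = 11/2 ≈ 5.500
  cycle 1 → 0 → 1: weight = 11, length = 2, mean = 11/2 ≈ 5.500
Minimum mean = 3.000, attained e.g. along the cycle 1 → 1 with weight 3 and length 1. So λ(A) = 3/1 = 3.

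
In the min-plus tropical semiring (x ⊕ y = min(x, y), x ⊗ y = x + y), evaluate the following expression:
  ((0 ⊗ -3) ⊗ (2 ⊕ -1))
((0 ⊗ -3) ⊗ (2 ⊕ -1)) = -4

Expand innermost to outermost. Recall ⊕ takes the minimum of its arguments and ⊗ takes their sum. Working out the expression ((0 ⊗ -3) ⊗ (2 ⊕ -1)) gives -4.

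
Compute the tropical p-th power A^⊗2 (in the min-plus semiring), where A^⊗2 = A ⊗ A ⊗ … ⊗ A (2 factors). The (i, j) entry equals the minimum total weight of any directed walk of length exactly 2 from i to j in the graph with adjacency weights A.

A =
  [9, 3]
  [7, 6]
A^⊗2 =
  [10, 9]
  [13, 10]

Each entry (A^⊗2)_ij equals the minimum over all length-2 walks i = v_0 → v_1 → … → v_2 = j of Σ_t A[v_t][v_{t+1}]. For example, for (i, j) = (0, 1) we minimise over 2 possible intermediate vertex sequences; the minimum is 9, attained along the walk 0 → 1 → 1.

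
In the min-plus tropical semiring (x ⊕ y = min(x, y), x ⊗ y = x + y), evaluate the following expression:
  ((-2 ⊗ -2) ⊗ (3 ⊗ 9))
((-2 ⊗ -2) ⊗ (3 ⊗ 9)) = 8

Expand innermost to outermost. Recall ⊕ takes the minimum of its arguments and ⊗ takes their sum. Working out the expression ((-2 ⊗ -2) ⊗ (3 ⊗ 9)) gives 8.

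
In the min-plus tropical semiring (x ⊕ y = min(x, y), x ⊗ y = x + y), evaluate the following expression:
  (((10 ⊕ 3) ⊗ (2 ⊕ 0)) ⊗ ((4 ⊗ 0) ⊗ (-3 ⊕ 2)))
(((10 ⊕ 3) ⊗ (2 ⊕ 0)) ⊗ ((4 ⊗ 0) ⊗ (-3 ⊕ 2))) = 4

Expand innermost to outermost. Recall ⊕ takes the minimum of its arguments and ⊗ takes their sum. Working out the expression (((10 ⊕ 3) ⊗ (2 ⊕ 0)) ⊗ ((4 ⊗ 0) ⊗ (-3 ⊕ 2))) gives 4.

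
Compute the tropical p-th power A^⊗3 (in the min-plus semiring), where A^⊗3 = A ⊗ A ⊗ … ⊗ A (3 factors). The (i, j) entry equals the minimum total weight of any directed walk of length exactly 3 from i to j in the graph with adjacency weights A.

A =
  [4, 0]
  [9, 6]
A^⊗3 =
  [12, 8]
  [17, 13]

Each entry (A^⊗3)_ij equals the minimum over all length-3 walks i = v_0 → v_1 → … → v_3 = j of Σ_t A[v_t][v_{t+1}]. For example, for (i, j) = (0, 1) we minimise over 4 possible intermediate vertex sequences; the minimum is 8, attained along the walk 0 → 0 → 0 → 1.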